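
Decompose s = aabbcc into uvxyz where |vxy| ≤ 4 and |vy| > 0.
u='a', v='a', x='bb', y='c', z='c'

For s = aabbcc with pumping length p = 4:

One valid decomposition:
- u = 'a'
- v = 'a'
- x = 'bb'
- y = 'c'
- z = 'c'

Verification:
- uvxyz = 'a' + 'a' + 'bb' + 'c' + 'c' = aabbcc ✓
- |vxy| = |'abbc'| = 4 ≤ 4 ✓
- |vy| = |'ac'| = 2 > 0 ✓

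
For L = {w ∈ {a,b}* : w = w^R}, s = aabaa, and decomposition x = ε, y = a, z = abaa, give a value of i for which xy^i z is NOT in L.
i = 2

xy²z = ε · aa · abaa = aaabaa; aaabaa reversed is aabaaa ≠ aaabaa, so it is not a palindrome and is not in L.
(Other choices also work, e.g. i = 0, 3; only i = 1 is guaranteed to stay in L since xy¹z = s.)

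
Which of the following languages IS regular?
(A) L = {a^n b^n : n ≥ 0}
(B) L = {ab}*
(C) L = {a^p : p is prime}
(B) {ab}*

(B) L = {ab}* is regular.

This can be recognized by a finite automaton (DFA/NFA).
Regular expressions like {ab}* define regular languages.

The other choices are not regular:
- {a^p : p is prime}: After pumping, the length becomes composite
- {a^n b^n : n ≥ 0}: After pumping, the number of a's and b's become unequal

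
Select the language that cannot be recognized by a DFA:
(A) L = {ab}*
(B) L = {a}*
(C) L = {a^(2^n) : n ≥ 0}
(C) {a^(2^n) : n ≥ 0}

(C) L = {a^(2^n) : n ≥ 0} is NOT regular.

The pumping lemma can be used to prove this:
After pumping, length is no longer a power of 2

The other languages are regular because they can be recognized by finite automata.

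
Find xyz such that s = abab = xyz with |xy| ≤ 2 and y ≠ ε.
x = 'a', y = 'b', z = 'ab'

For s = abab and p = 2, one valid decomposition is:
- x = 'a' (length 1)
- y = 'b' (length 1)
- z = 'ab' (length 2)

Verification:
- xyz = 'a' + 'b' + 'ab' = abab ✓
- |xy| = 2 ≤ 2 ✓
- |y| = 1 > 0 ✓

All pumping lemma constraints are satisfied.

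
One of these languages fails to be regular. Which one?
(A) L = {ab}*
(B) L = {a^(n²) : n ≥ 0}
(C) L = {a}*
(B) {a^(n²) : n ≥ 0}

(B) L = {a^(n²) : n ≥ 0} is NOT regular.

The pumping lemma can be used to prove this:
After pumping, length is no longer a perfect square

The other languages are regular because they can be recognized by finite automata.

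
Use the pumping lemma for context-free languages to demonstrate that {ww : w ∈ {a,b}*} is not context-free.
Assume for contradiction that L is context-free, and let p ≥ 1 be the pumping length given by the pumping lemma for CFLs.
Choose s = a^p b^p a^p b^p. Then s ∈ L (take w = a^p b^p) and |s| = 4p ≥ p.
By the CFL pumping lemma, s = uvxyz for some u, v, x, y, z with |vxy| ≤ p, |vy| ≥ 1, and uv^i xy^i z ∈ L for every i ≥ 0.

Write s as four blocks A₁ B₁ A₂ B₂ with A₁ = A₂ = a^p and B₁ = B₂ = b^p. Since |vxy| ≤ p, the window vxy lies inside at most two adjacent blocks. Take i = 0 and let t = uxz, so |t| = 4p − |vy| with 1 ≤ |vy| ≤ p. If |t| is odd, t ∉ L immediately, so assume |vy| is even (hence |vy| ≥ 2) and |t|/2 = 2p − |vy|/2, which satisfies p ≤ |t|/2 ≤ 2p − 1.

Case 1 (vxy inside A₁B₁): t = a^(p−j) b^(p−l) a^p b^p with j + l = |vy|. The second half of t has length < 2p, so it is a suffix of the trailing a^p b^p and ends in b; the first half is a^(p−j) b^(p−l) a^((j+l)/2), which ends in a because (j+l)/2 ≥ 1. The halves differ, so t ∉ L.

Case 2 (vxy inside B₁A₂, straddling the middle): t = a^p b^(p−j) a^(p−l) b^p with j + l = |vy|. If t = ww, then w is a prefix of t of length ≥ p, so w begins with a^p; and w is a suffix of t of length ≥ p, so w ends with b^p. That forces |w| ≥ 2p, contradicting |w| = |t|/2 ≤ 2p − 1. So t ∉ L.

Case 3 (vxy inside A₂B₂): t = a^p b^p a^(p−j) b^(p−l) with j + l = |vy|. The first half of t is a prefix of a^p b^p, so it begins with a; the second half is b^((j+l)/2) a^(p−j) b^(p−l), which begins with b. The halves differ, so t ∉ L.

In every case uv⁰xy⁰z = uxz ∉ L.

This contradicts the CFL pumping lemma, which requires uv^i xy^i z ∈ L for all i ≥ 0.
Hence L = {ww : w ∈ {a,b}*} is not context-free. ∎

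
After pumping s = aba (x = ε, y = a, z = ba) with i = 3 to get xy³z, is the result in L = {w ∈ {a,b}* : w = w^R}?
No

xy³z = ε · aaa · ba = aaaba.
aaaba reversed is abaaa ≠ aaaba, so it is not a palindrome and is not in L.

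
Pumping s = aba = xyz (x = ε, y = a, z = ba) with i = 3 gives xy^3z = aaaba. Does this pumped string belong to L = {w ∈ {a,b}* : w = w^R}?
No

xy³z = ε · aaa · ba = aaaba.
aaaba reversed is abaaa ≠ aaaba, so it is not a palindrome and is not in L.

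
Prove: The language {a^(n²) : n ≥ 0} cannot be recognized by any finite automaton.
Assume for contradiction that L is regular, and let p ≥ 1 be the pumping length given by the pumping lemma.
Choose s = a^(p²). Then s ∈ L and |s| = p² ≥ p.
By the pumping lemma, s = xyz for some x, y, z with |xy| ≤ p, |y| ≥ 1, and xy^i z ∈ L for every i ≥ 0.
Here y = a^k for some k with 1 ≤ k ≤ |xy| ≤ p.

Take i = 2: |xy²z| = p² + k.
Now p² < p² + k ≤ p² + p < p² + 2p + 1 = (p + 1)².
So |xy²z| lies strictly between the consecutive squares p² and (p + 1)², hence is not a perfect square, and xy²z ∉ L.

This contradicts the pumping lemma, which requires xy^i z ∈ L for all i ≥ 0.
Hence L = {a^(n²) : n ≥ 0} is not regular. ∎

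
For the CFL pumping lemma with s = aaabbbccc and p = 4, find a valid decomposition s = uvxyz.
u='aa', v='a', x='bb', y='b', z='ccc'

For s = aaabbbccc with pumping length p = 4:

One valid decomposition:
- u = 'aa'
- v = 'a'
- x = 'bb'
- y = 'b'
- z = 'ccc'

Verification:
- uvxyz = 'aa' + 'a' + 'bb' + 'b' + 'ccc' = aaabbbccc ✓
- |vxy| = |'abbb'| = 4 ≤ 4 ✓
- |vy| = |'ab'| = 2 > 0 ✓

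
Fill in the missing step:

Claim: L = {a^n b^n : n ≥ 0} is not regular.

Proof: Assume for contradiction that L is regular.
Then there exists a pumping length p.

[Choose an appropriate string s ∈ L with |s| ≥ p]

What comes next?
s = a^p b^p

This string is in L (has equal a's and b's) and has length 2p ≥ p.
Any decomposition xyz with |xy| ≤ p means y consists only of a's,
so pumping will unbalance the counts.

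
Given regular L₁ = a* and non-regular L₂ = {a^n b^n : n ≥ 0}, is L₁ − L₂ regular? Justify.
Yes — L₁ − L₂ is regular.

The only string of a* that lies in {a^n b^n} is ε, so L₁ − L₂ = a* − {ε} = a⁺ = aa*, which is regular.

Note that the bare facts "L₁ regular, L₂ non-regular" do not settle the question by themselves: the closure of regular languages under ∪, ∩, complement and difference applies only when BOTH operands are regular. With a non-regular operand the result can come out regular or non-regular depending on the specific languages, so one has to work out L₁ − L₂ for this particular pair, as above.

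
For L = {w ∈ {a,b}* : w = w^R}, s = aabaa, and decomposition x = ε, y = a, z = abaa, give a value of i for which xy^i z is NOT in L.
i = 0

xy⁰z = ε · ε · abaa = abaa; abaa reversed is aaba ≠ abaa, so it is not a palindrome and is not in L.
(Other choices also work, e.g. i = 2, 3; only i = 1 is guaranteed to stay in L since xy¹z = s.)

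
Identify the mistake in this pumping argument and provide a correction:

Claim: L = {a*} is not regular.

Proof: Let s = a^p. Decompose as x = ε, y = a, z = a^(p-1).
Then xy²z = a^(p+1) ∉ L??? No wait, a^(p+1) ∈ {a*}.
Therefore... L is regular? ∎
Error: The proof attempts to show a*  is not regular, but a* IS regular!

Correction: a* is a regular language (recognized by a simple DFA with one accepting state and self-loop on 'a'). The pumping lemma can only prove non-regularity, not regularity. For regular languages, pumping always works.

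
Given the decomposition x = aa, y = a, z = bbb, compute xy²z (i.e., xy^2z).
aaaabbb

Given x = 'aa', y = 'a', z = 'bbb' and i = 2:

xy^2z = x + y·y·...·y (2 times) + z
       = 'aa' + 'a'^2 + 'bbb'
       = 'aa' + 'aa' + 'bbb'
       = 'aaaabbb'

The pumped string is 'aaaabbb' with length 7.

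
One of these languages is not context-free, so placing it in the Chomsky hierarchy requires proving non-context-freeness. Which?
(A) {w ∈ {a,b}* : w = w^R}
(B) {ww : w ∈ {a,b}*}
(B) {ww : w ∈ {a,b}*}

(B) {ww : w ∈ {a,b}*} requires the CFL pumping lemma.

- {w ∈ {a,b}* : w = w^R} is context-free (but not regular)
  • Can be shown non-regular with the regular pumping lemma
  • After pumping, the string is no longer symmetric

- {ww : w ∈ {a,b}*} is NOT context-free
  • Requires the CFL pumping lemma to prove
  • Cannot verify equality of two arbitrary substrings

The CFL pumping lemma is "stronger" in that it can prove non-membership
in the larger class of context-free languages.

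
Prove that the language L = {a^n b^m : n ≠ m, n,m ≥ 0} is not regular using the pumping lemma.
Assume for contradiction that L is regular, and let p ≥ 1 be the pumping length given by the pumping lemma.
Choose s = a^p b^(p + p!). Then s ∈ L because p ≠ p + p! (as p! ≥ 1), and |s| ≥ p.
By the pumping lemma, s = xyz for some x, y, z with |xy| ≤ p, |y| ≥ 1, and xy^i z ∈ L for every i ≥ 0.
Since |xy| ≤ p and the first p symbols of s are all a's, y = a^k for some k with 1 ≤ k ≤ p.
For every i ≥ 0, xy^i z = a^(p + (i − 1)k) b^(p + p!).

Because 1 ≤ k ≤ p, k divides p!. Let t = p!/k (a positive integer) and take i = t + 1.
Then the number of a's is p + tk = p + p!, which equals the number of b's.
So xy^(t+1) z = a^(p + p!) b^(p + p!) has equally many a's and b's and is NOT in L.

This contradicts the pumping lemma, which requires xy^i z ∈ L for all i ≥ 0.
Hence L = {a^n b^m : n ≠ m, n,m ≥ 0} is not regular. ∎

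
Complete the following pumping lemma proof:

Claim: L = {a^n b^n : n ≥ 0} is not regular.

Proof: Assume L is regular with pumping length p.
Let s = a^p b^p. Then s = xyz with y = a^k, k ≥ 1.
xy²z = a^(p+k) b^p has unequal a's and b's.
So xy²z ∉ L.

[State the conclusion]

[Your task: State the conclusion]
This contradicts the pumping lemma for regular languages,
which guarantees xy^i z ∈ L for all i ≥ 0.

Since our assumption that L is regular leads to a contradiction,
we conclude that L = {a^n b^n : n ≥ 0} is NOT regular. ∎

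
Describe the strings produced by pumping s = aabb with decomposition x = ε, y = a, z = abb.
{xy^i z : i ≥ 0} = {a^(i+1) b^2 : i ≥ 0} = {abb, aabb, aaabb, ...}

With x = ε, y = a, z = abb: Starting with aabb and pumping the first 'a' (z = abb keeps the second 'a'), we get strings with i+1 a's followed by 2 b's for i = 0, 1, 2, ...; note bb is not produced because z always contributes one a.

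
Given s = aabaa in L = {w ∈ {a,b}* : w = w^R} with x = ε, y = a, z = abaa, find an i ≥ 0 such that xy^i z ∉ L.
i = 2

xy²z = ε · aa · abaa = aaabaa; aaabaa reversed is aabaaa ≠ aaabaa, so it is not a palindrome and is not in L.
(Other choices also work, e.g. i = 0, 3; only i = 1 is guaranteed to stay in L since xy¹z = s.)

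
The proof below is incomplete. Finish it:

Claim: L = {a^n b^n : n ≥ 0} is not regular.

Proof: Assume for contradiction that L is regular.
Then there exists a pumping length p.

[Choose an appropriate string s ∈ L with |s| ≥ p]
s = a^p b^p

This string is in L (has equal a's and b's) and has length 2p ≥ p.
Any decomposition xyz with |xy| ≤ p means y consists only of a's,
so pumping will unbalance the counts.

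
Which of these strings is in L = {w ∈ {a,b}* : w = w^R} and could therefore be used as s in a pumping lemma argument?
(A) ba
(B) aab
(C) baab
(C) baab

The pumping lemma is applied to a string s that lies in L, so first check membership of each option:
- (A) ba reversed is ab ≠ ba, so it is not a palindrome and is not in L ✗
- (B) aab reversed is baa ≠ aab, so it is not a palindrome and is not in L ✗
- (C) baab reversed is baab, the same string, so it is a palindrome and is in L ✓

Only (C) baab is in L, so it is the only candidate that could play the role of s.
(In a complete proof one picks s in terms of the pumping length p so that |s| ≥ p is guaranteed; a fixed string like baab illustrates the shape of such an s.)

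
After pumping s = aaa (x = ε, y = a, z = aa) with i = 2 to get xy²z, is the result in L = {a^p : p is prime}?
No

xy²z = ε · aa · aa = aaaa.
aaaa has length 4 = 2 × 2, which is not prime, so it is not in L.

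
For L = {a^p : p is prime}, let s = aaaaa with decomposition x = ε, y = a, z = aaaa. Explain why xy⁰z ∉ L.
xy⁰z = aaaa ∉ L

Pumping with i = 0 replaces y = a by y⁰ = ε:
- Original: s = xyz = aaaaa; aaaaa has length 5, which is prime, so it is in L
- Pumped: xy⁰z = ε · ε · aaaa = aaaa
- aaaa has length 4 = 2 × 2, which is not prime, so it is not in L

The pumping lemma would require xy⁰z ∈ L, so this decomposition yields a contradiction.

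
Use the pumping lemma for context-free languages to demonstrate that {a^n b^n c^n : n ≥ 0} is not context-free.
Assume for contradiction that L is context-free, and let p ≥ 1 be the pumping length given by the pumping lemma for CFLs.
Choose s = a^p b^p c^p. Then s ∈ L and |s| = 3p ≥ p.
By the CFL pumping lemma, s = uvxyz for some u, v, x, y, z with |vxy| ≤ p, |vy| ≥ 1, and uv^i xy^i z ∈ L for every i ≥ 0.

Because |vxy| ≤ p, the window vxy cannot contain both an a and a c: any substring of s containing both must include the entire block b^p plus at least one a and one c, so it has length ≥ p + 2 > p.
Hence at least one of the letters a, c does not occur in vy at all.

Take i = 0: the string uxz is obtained from s by deleting |vy| ≥ 1 symbols, so |uxz| = 3p − |vy| < 3p.
But the letter (a or c) that does not occur in vy still occurs exactly p times in uxz. Every string of L with exactly p copies of some letter is a^p b^p c^p, of length 3p. Since |uxz| < 3p, uxz ∉ L.

This contradicts the CFL pumping lemma, which requires uv^i xy^i z ∈ L for all i ≥ 0.
Hence L = {a^n b^n c^n : n ≥ 0} is not context-free. ∎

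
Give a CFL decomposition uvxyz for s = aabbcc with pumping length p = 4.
u='a', v='a', x='bb', y='c', z='c'

For s = aabbcc with pumping length p = 4:

One valid decomposition:
- u = 'a'
- v = 'a'
- x = 'bb'
- y = 'c'
- z = 'c'

Verification:
- uvxyz = 'a' + 'a' + 'bb' + 'c' + 'c' = aabbcc ✓
- |vxy| = |'abbc'| = 4 ≤ 4 ✓
- |vy| = |'ac'| = 2 > 0 ✓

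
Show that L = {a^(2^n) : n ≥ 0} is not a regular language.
Assume for contradiction that L is regular, and let p ≥ 1 be the pumping length given by the pumping lemma.
Choose s = a^(2^p). Then s ∈ L and |s| = 2^p ≥ p.
By the pumping lemma, s = xyz for some x, y, z with |xy| ≤ p, |y| ≥ 1, and xy^i z ∈ L for every i ≥ 0.
Here y = a^k for some k with 1 ≤ k ≤ |xy| ≤ p, and p < 2^p.

Take i = 2: |xy²z| = 2^p + k.
Now 2^p < 2^p + k ≤ 2^p + p < 2^p + 2^p = 2^(p+1).
So |xy²z| lies strictly between the consecutive powers of two 2^p and 2^(p+1), hence is not a power of 2, and xy²z ∉ L.

This contradicts the pumping lemma, which requires xy^i z ∈ L for all i ≥ 0.
Hence L = {a^(2^n) : n ≥ 0} is not regular. ∎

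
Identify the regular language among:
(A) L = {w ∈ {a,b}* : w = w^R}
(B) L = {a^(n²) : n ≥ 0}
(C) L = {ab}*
(C) {ab}*

(C) L = {ab}* is regular.

This can be recognized by a finite automaton (DFA/NFA).
Regular expressions like {ab}* define regular languages.

The other choices are not regular:
- {a^(n²) : n ≥ 0}: After pumping, length is no longer a perfect square
- {w ∈ {a,b}* : w = w^R}: After pumping, the string is no longer symmetric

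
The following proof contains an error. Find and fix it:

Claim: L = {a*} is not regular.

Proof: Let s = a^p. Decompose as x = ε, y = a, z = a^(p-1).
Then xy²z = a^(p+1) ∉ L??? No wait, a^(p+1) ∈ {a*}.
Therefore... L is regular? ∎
Error: The proof attempts to show a*  is not regular, but a* IS regular!

Correction: a* is a regular language (recognized by a simple DFA with one accepting state and self-loop on 'a'). The pumping lemma can only prove non-regularity, not regularity. For regular languages, pumping always works.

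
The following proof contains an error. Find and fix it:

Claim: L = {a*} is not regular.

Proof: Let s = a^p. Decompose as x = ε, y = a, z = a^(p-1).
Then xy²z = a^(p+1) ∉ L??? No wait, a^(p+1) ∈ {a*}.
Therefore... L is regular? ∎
Error: The proof attempts to show a*  is not regular, but a* IS regular!

Correction: a* is a regular language (recognized by a simple DFA with one accepting state and self-loop on 'a'). The pumping lemma can only prove non-regularity, not regularity. For regular languages, pumping always works.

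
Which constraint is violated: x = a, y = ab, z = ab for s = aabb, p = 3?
Violated: xyz = s

The decomposition x = a, y = ab, z = ab for s = aabb with p = 3
violates the constraint: xyz = s

xyz = 'a' + 'ab' + 'ab' = 'aabab' ≠ 'aabb' = s. The decomposition doesn't reconstruct s.

Pumping lemma constraints:
1. xyz = s (decomposition is valid)
2. |xy| ≤ p
3. |y| > 0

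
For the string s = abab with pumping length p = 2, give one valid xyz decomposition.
x = '', y = 'a', z = 'bab'

For s = abab and p = 2, one valid decomposition is:
- x = '' (length 0)
- y = 'a' (length 1)
- z = 'bab' (length 3)

Verification:
- xyz = '' + 'a' + 'bab' = abab ✓
- |xy| = 1 ≤ 2 ✓
- |y| = 1 > 0 ✓

All pumping lemma constraints are satisfied.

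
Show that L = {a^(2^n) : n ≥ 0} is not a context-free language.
Assume for contradiction that L is context-free, and let p ≥ 1 be the pumping length given by the pumping lemma for CFLs.
Choose s = a^(2^p). Then s ∈ L and |s| = 2^p ≥ p.
By the CFL pumping lemma, s = uvxyz for some u, v, x, y, z with |vxy| ≤ p, |vy| ≥ 1, and uv^i xy^i z ∈ L for every i ≥ 0.
All symbols are a's, so only lengths matter: let k = |vy|, with 1 ≤ k ≤ |vxy| ≤ p < 2^p.

Take i = 2: |uv²xy²z| = 2^p + k, and 2^p < 2^p + k < 2^p + 2^p = 2^(p+1).
So the length lies strictly between consecutive powers of two and is not a power of 2; uv²xy²z ∉ L.

This contradicts the CFL pumping lemma, which requires uv^i xy^i z ∈ L for all i ≥ 0.
Hence L = {a^(2^n) : n ≥ 0} is not context-free. ∎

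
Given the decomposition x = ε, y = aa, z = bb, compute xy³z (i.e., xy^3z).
aaaaaabb

Given x = '', y = 'aa', z = 'bb' and i = 3:

xy^3z = x + y·y·...·y (3 times) + z
       = '' + 'aa'^3 + 'bb'
       = '' + 'aaaaaa' + 'bb'
       = 'aaaaaabb'

The pumped string is 'aaaaaabb' with length 8.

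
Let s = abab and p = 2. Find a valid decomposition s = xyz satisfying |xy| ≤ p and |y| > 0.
x = 'a', y = 'b', z = 'ab'

For s = abab and p = 2, one valid decomposition is:
- x = 'a' (length 1)
- y = 'b' (length 1)
- z = 'ab' (length 2)

Verification:
- xyz = 'a' + 'b' + 'ab' = abab ✓
- |xy| = 2 ≤ 2 ✓
- |y| = 1 > 0 ✓

All pumping lemma constraints are satisfied.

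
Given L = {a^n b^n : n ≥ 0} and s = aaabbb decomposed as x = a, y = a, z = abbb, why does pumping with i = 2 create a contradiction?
xy²z = aaaabbb ∉ L

Pumping with i = 2 replaces y = a by y² = aa:
- Original: s = xyz = aaabbb; aaabbb = a^3 b^3 has equal counts (3 = 3), so it is in L
- Pumped: xy²z = a · aa · abbb = aaaabbb
- aaaabbb has 4 a's and 3 b's; 4 ≠ 3, so it is not in L

The pumping lemma would require xy²z ∈ L, so this decomposition yields a contradiction.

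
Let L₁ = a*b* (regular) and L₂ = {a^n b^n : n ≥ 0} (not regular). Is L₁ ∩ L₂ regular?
No — L₁ ∩ L₂ is not regular.

Every string a^n b^n already lies in a*b*, so L₁ ∩ L₂ = {a^n b^n : n ≥ 0} = L₂ itself, which is the standard non-regular language (pump s = a^p b^p).

Note that the bare facts "L₁ regular, L₂ non-regular" do not settle the question by themselves: the closure of regular languages under ∪, ∩, complement and difference applies only when BOTH operands are regular. With a non-regular operand the result can come out regular or non-regular depending on the specific languages, so one has to work out L₁ ∩ L₂ for this particular pair, as above.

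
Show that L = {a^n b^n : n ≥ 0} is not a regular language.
Assume for contradiction that L is regular, and let p ≥ 1 be the pumping length given by the pumping lemma.
Choose s = a^p b^p. Then s ∈ L and |s| = 2p ≥ p.
By the pumping lemma, s = xyz for some x, y, z with |xy| ≤ p, |y| ≥ 1, and xy^i z ∈ L for every i ≥ 0.
Since |xy| ≤ p and the first p symbols of s are all a's, we must have y = a^k for some k with 1 ≤ k ≤ p.

Take i = 3: xy³z = a^(p + 2k) b^p.
This string has p + 2k a's but p b's, and p + 2k > p because k ≥ 1. So xy³z ∉ L.

This contradicts the pumping lemma, which requires xy^i z ∈ L for all i ≥ 0.
Hence L = {a^n b^n : n ≥ 0} is not regular. ∎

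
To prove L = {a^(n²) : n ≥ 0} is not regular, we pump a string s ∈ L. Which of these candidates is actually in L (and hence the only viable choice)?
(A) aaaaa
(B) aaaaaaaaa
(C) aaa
(B) aaaaaaaaa

The pumping lemma is applied to a string s that lies in L, so first check membership of each option:
- (A) aaaaa has length 5, strictly between 2² = 4 and 3² = 9, so it is not in L ✗
- (B) aaaaaaaaa has length 9 = 3², a perfect square, so it is in L ✓
- (C) aaa has length 3, strictly between 1² = 1 and 2² = 4, so it is not in L ✗

Only (B) aaaaaaaaa is in L, so it is the only candidate that could play the role of s.
(In a complete proof one picks s in terms of the pumping length p so that |s| ≥ p is guaranteed; a fixed string like aaaaaaaaa illustrates the shape of such an s.)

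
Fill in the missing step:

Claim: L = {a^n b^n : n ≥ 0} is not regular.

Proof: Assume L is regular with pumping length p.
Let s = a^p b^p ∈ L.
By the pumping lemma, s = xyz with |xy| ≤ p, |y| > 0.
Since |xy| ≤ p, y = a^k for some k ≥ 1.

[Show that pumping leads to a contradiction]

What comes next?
Consider xy²z = a^(p+k) b^p.

Since k ≥ 1, we have p + k > p.
So xy²z has more a's than b's: (p+k) a's vs p b's.
This means xy²z ∉ L because a^n b^n requires equal counts.

This contradicts the pumping lemma which states xy²z ∈ L.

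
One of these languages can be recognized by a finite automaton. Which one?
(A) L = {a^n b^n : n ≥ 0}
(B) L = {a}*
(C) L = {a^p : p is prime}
(B) {a}*

(B) L = {a}* is regular.

This can be recognized by a finite automaton (DFA/NFA).
Regular expressions like {a}* define regular languages.

The other choices are not regular:
- {a^p : p is prime}: After pumping, the length becomes composite
- {a^n b^n : n ≥ 0}: After pumping, the number of a's and b's become unequal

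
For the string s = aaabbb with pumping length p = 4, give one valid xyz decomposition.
x = 'a', y = 'aa', z = 'bbb'

For s = aaabbb and p = 4, one valid decomposition is:
- x = 'a' (length 1)
- y = 'aa' (length 2)
- z = 'bbb' (length 3)

Verification:
- xyz = 'a' + 'aa' + 'bbb' = aaabbb ✓
- |xy| = 3 ≤ 4 ✓
- |y| = 2 > 0 ✓

All pumping lemma constraints are satisfied.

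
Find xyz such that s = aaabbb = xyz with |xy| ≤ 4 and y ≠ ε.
x = '', y = 'aa', z = 'abbb'

For s = aaabbb and p = 4, one valid decomposition is:
- x = '' (length 0)
- y = 'aa' (length 2)
- z = 'abbb' (length 4)

Verification:
- xyz = '' + 'aa' + 'abbb' = aaabbb ✓
- |xy| = 2 ≤ 4 ✓
- |y| = 2 > 0 ✓

All pumping lemma constraints are satisfied.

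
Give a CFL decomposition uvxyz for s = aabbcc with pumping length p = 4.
u='a', v='a', x='bb', y='c', z='c'

For s = aabbcc with pumping length p = 4:

One valid decomposition:
- u = 'a'
- v = 'a'
- x = 'bb'
- y = 'c'
- z = 'c'

Verification:
- uvxyz = 'a' + 'a' + 'bb' + 'c' + 'c' = aabbcc ✓
- |vxy| = |'abbc'| = 4 ≤ 4 ✓
- |vy| = |'ac'| = 2 > 0 ✓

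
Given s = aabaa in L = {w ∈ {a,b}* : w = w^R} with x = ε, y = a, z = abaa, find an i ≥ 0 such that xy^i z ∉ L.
i = 0

xy⁰z = ε · ε · abaa = abaa; abaa reversed is aaba ≠ abaa, so it is not a palindrome and is not in L.
(Other choices also work, e.g. i = 2, 3; only i = 1 is guaranteed to stay in L since xy¹z = s.)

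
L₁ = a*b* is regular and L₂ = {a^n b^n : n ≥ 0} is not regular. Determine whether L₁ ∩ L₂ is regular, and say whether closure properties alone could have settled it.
No — L₁ ∩ L₂ is not regular.

Every string a^n b^n already lies in a*b*, so L₁ ∩ L₂ = {a^n b^n : n ≥ 0} = L₂ itself, which is the standard non-regular language (pump s = a^p b^p).

Note that the bare facts "L₁ regular, L₂ non-regular" do not settle the question by themselves: the closure of regular languages under ∪, ∩, complement and difference applies only when BOTH operands are regular. With a non-regular operand the result can come out regular or non-regular depending on the specific languages, so one has to work out L₁ ∩ L₂ for this particular pair, as above.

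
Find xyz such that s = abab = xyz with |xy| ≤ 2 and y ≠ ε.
x = '', y = 'ab', z = 'ab'

For s = abab and p = 2, one valid decomposition is:
- x = '' (length 0)
- y = 'ab' (length 2)
- z = 'ab' (length 2)

Verification:
- xyz = '' + 'ab' + 'ab' = abab ✓
- |xy| = 2 ≤ 2 ✓
- |y| = 2 > 0 ✓

All pumping lemma constraints are satisfied.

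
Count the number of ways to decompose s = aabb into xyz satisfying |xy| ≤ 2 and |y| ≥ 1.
3

For s = 'aabb' with pumping length p = 2:

Constraints: |xy| ≤ 2, |y| > 0

Valid decompositions (|xy| ≤ p, |y| ≥ 1):
  • x='', y='a', z='abb'
  • x='a', y='a', z='bb'
  • x='', y='aa', z='bb'

Total count: 3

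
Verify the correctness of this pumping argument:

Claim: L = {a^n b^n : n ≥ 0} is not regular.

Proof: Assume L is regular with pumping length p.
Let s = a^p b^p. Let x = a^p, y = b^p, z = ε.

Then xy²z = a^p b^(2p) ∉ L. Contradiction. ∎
The proof is INCORRECT.

Error: The decomposition violates |xy| ≤ p.
With x = a^p and y = b^p, we have |xy| = 2p > p.
The pumping lemma requires |xy| ≤ p, so y must be within the first p characters.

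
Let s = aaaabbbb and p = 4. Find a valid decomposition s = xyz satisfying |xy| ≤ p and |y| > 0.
x = '', y = 'a', z = 'aaabbbb'

For s = aaaabbbb and p = 4, one valid decomposition is:
- x = '' (length 0)
- y = 'a' (length 1)
- z = 'aaabbbb' (length 7)

Verification:
- xyz = '' + 'a' + 'aaabbbb' = aaaabbbb ✓
- |xy| = 1 ≤ 4 ✓
- |y| = 1 > 0 ✓

All pumping lemma constraints are satisfied.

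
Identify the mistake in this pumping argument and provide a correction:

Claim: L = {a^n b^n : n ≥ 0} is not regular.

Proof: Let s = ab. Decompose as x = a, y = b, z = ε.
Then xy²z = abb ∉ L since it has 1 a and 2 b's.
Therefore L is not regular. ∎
Error: The string s = ab might be shorter than the pumping length p.

Correction: Choose s = a^p b^p to ensure |s| ≥ p. Also, the decomposition is wrong: with |xy| ≤ p, y cannot include b's when s starts with p a's.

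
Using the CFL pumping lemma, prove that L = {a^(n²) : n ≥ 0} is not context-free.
Assume for contradiction that L is context-free, and let p ≥ 1 be the pumping length given by the pumping lemma for CFLs.
Choose s = a^(p²). Then s ∈ L and |s| = p² ≥ p.
By the CFL pumping lemma, s = uvxyz for some u, v, x, y, z with |vxy| ≤ p, |vy| ≥ 1, and uv^i xy^i z ∈ L for every i ≥ 0.
All symbols are a's, so only lengths matter: let k = |vy|, with 1 ≤ k ≤ |vxy| ≤ p.

Take i = 2: |uv²xy²z| = p² + k, and p² < p² + k ≤ p² + p < (p + 1)².
So the length lies strictly between consecutive squares and is not a perfect square; uv²xy²z ∉ L.

This contradicts the CFL pumping lemma, which requires uv^i xy^i z ∈ L for all i ≥ 0.
Hence L = {a^(n²) : n ≥ 0} is not context-free. ∎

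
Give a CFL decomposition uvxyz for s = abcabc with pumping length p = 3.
u='ab', v='c', x='a', y='b', z='c'

For s = abcabc with pumping length p = 3:

One valid decomposition:
- u = 'ab'
- v = 'c'
- x = 'a'
- y = 'b'
- z = 'c'

Verification:
- uvxyz = 'ab' + 'c' + 'a' + 'b' + 'c' = abcabc ✓
- |vxy| = |'cab'| = 3 ≤ 3 ✓
- |vy| = |'cb'| = 2 > 0 ✓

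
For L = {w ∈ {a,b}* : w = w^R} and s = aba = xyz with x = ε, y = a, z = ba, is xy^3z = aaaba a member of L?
No

xy³z = ε · aaa · ba = aaaba.
aaaba reversed is abaaa ≠ aaaba, so it is not a palindrome and is not in L.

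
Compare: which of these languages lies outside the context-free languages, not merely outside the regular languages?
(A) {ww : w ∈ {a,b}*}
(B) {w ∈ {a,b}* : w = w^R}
(A) {ww : w ∈ {a,b}*}

(A) {ww : w ∈ {a,b}*} requires the CFL pumping lemma.

- {w ∈ {a,b}* : w = w^R} is context-free (but not regular)
  • Can be shown non-regular with the regular pumping lemma
  • After pumping, the string is no longer symmetric

- {ww : w ∈ {a,b}*} is NOT context-free
  • Requires the CFL pumping lemma to prove
  • Cannot verify equality of two arbitrary substrings

The CFL pumping lemma is "stronger" in that it can prove non-membership
in the larger class of context-free languages.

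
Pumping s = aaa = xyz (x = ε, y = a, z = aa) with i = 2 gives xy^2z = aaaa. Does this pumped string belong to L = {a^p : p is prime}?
No

xy²z = ε · aa · aa = aaaa.
aaaa has length 4 = 2 × 2, which is not prime, so it is not in L.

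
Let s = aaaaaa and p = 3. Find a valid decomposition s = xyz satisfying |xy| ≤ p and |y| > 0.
x = '', y = 'a', z = 'aaaaa'

For s = aaaaaa and p = 3, one valid decomposition is:
- x = '' (length 0)
- y = 'a' (length 1)
- z = 'aaaaa' (length 5)

Verification:
- xyz = '' + 'a' + 'aaaaa' = aaaaaa ✓
- |xy| = 1 ≤ 3 ✓
- |y| = 1 > 0 ✓

All pumping lemma constraints are satisfied.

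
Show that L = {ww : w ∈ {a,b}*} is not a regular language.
Assume for contradiction that L is regular, and let p ≥ 1 be the pumping length given by the pumping lemma.
Choose s = a^p b a^p b. Then s ∈ L (take w = a^p b) and |s| = 2p + 2 ≥ p.
By the pumping lemma, s = xyz for some x, y, z with |xy| ≤ p, |y| ≥ 1, and xy^i z ∈ L for every i ≥ 0.
Since |xy| ≤ p and the first p symbols of s are all a's, y = a^k for some k with 1 ≤ k ≤ p.

Take i = 2: t = xy²z = a^(p + k) b a^p b.
Suppose t = uu for some string u. The string t contains exactly two b's and ends in b, so u contains exactly one b and ends in b; hence u = a^j b for some j, and uu = a^j b a^j b. Comparing with t = a^(p + k) b a^p b forces j = p + k (first block) and j = p (second block), which is impossible since k ≥ 1. So t ∉ L.

This contradicts the pumping lemma, which requires xy^i z ∈ L for all i ≥ 0.
Hence L = {ww : w ∈ {a,b}*} is not regular. ∎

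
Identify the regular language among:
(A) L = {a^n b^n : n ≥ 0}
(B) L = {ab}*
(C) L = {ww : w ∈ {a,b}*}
(B) {ab}*

(B) L = {ab}* is regular.

This can be recognized by a finite automaton (DFA/NFA).
Regular expressions like {ab}* define regular languages.

The other choices are not regular:
- {ww : w ∈ {a,b}*}: After pumping, the two halves no longer match
- {a^n b^n : n ≥ 0}: After pumping, the number of a's and b's become unequal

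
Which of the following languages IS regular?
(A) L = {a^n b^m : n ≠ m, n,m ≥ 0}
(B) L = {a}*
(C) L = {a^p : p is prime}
(B) {a}*

(B) L = {a}* is regular.

This can be recognized by a finite automaton (DFA/NFA).
Regular expressions like {a}* define regular languages.

The other choices are not regular:
- {a^n b^m : n ≠ m, n,m ≥ 0}: After pumping a's, we can make n = m
- {a^p : p is prime}: After pumping, the length becomes composite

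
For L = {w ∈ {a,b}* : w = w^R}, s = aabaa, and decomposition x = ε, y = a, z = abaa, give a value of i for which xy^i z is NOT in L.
i = 0

xy⁰z = ε · ε · abaa = abaa; abaa reversed is aaba ≠ abaa, so it is not a palindrome and is not in L.
(Other choices also work, e.g. i = 2, 3; only i = 1 is guaranteed to stay in L since xy¹z = s.)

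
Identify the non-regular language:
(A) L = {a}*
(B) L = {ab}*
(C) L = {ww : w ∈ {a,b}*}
(C) {ww : w ∈ {a,b}*}

(C) L = {ww : w ∈ {a,b}*} is NOT regular.

The pumping lemma can be used to prove this:
After pumping, the two halves no longer match

The other languages are regular because they can be recognized by finite automata.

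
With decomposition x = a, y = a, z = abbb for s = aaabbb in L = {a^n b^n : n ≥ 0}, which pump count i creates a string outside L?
i = 0

xy⁰z = a · ε · abbb = aabbb; aabbb has 2 a's and 3 b's; 2 ≠ 3, so it is not in L.
(Other choices also work, e.g. i = 2, 3; only i = 1 is guaranteed to stay in L since xy¹z = s.)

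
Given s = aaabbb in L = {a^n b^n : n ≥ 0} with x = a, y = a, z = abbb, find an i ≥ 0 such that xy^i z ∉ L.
i = 2

xy²z = a · aa · abbb = aaaabbb; aaaabbb has 4 a's and 3 b's; 4 ≠ 3, so it is not in L.
(Other choices also work, e.g. i = 0, 3; only i = 1 is guaranteed to stay in L since xy¹z = s.)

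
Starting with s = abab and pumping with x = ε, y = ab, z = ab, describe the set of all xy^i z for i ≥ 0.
{xy^i z : i ≥ 0} = {(ab)^(i+1) : i ≥ 0} = {ab, abab, ababab, ...}

With x = ε, y = ab, z = ab: Pumping 'ab' gives strings of alternating a's and b's.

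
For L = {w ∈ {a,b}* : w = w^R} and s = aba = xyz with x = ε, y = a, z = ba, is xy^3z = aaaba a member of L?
No

xy³z = ε · aaa · ba = aaaba.
aaaba reversed is abaaa ≠ aaaba, so it is not a palindrome and is not in L.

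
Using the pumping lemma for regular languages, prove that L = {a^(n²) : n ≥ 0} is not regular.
Assume for contradiction that L is regular, and let p ≥ 1 be the pumping length given by the pumping lemma.
Choose s = a^(p²). Then s ∈ L and |s| = p² ≥ p.
By the pumping lemma, s = xyz for some x, y, z with |xy| ≤ p, |y| ≥ 1, and xy^i z ∈ L for every i ≥ 0.
Here y = a^k for some k with 1 ≤ k ≤ |xy| ≤ p.

Take i = 2: |xy²z| = p² + k.
Now p² < p² + k ≤ p² + p < p² + 2p + 1 = (p + 1)².
So |xy²z| lies strictly between the consecutive squares p² and (p + 1)², hence is not a perfect square, and xy²z ∉ L.

This contradicts the pumping lemma, which requires xy^i z ∈ L for all i ≥ 0.
Hence L = {a^(n²) : n ≥ 0} is not regular. ∎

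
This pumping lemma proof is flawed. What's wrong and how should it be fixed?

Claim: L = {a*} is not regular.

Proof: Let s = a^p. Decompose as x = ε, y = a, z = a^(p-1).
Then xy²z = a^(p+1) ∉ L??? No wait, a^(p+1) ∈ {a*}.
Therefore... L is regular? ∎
Error: The proof attempts to show a*  is not regular, but a* IS regular!

Correction: a* is a regular language (recognized by a simple DFA with one accepting state and self-loop on 'a'). The pumping lemma can only prove non-regularity, not regularity. For regular languages, pumping always works.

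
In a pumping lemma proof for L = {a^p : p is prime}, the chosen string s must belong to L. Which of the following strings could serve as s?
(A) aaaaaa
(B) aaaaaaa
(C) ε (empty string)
(B) aaaaaaa

The pumping lemma is applied to a string s that lies in L, so first check membership of each option:
- (A) aaaaaa has length 6 = 2 × 3, which is not prime, so it is not in L ✗
- (B) aaaaaaa has length 7, which is prime, so it is in L ✓
- (C) ε has length 0, which is not prime, so it is not in L ✗

Only (B) aaaaaaa is in L, so it is the only candidate that could play the role of s.
(In a complete proof one picks s in terms of the pumping length p so that |s| ≥ p is guaranteed; a fixed string like aaaaaaa illustrates the shape of such an s.)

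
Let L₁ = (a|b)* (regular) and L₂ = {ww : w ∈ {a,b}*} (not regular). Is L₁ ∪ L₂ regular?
Yes — L₁ ∪ L₂ is regular.

{ww} ⊆ (a|b)*, so L₁ ∪ L₂ = (a|b)*, which is regular.

Note that the bare facts "L₁ regular, L₂ non-regular" do not settle the question by themselves: the closure of regular languages under ∪, ∩, complement and difference applies only when BOTH operands are regular. With a non-regular operand the result can come out regular or non-regular depending on the specific languages, so one has to work out L₁ ∪ L₂ for this particular pair, as above.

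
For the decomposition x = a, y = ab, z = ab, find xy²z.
aababab

Given x = 'a', y = 'ab', z = 'ab' and i = 2:

xy^2z = x + y·y·...·y (2 times) + z
       = 'a' + 'ab'^2 + 'ab'
       = 'a' + 'abab' + 'ab'
       = 'aababab'

The pumped string is 'aababab' with length 7.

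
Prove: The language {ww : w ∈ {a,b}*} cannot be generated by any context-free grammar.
Assume for contradiction that L is context-free, and let p ≥ 1 be the pumping length given by the pumping lemma for CFLs.
Choose s = a^p b^p a^p b^p. Then s ∈ L (take w = a^p b^p) and |s| = 4p ≥ p.
By the CFL pumping lemma, s = uvxyz for some u, v, x, y, z with |vxy| ≤ p, |vy| ≥ 1, and uv^i xy^i z ∈ L for every i ≥ 0.

Write s as four blocks A₁ B₁ A₂ B₂ with A₁ = A₂ = a^p and B₁ = B₂ = b^p. Since |vxy| ≤ p, the window vxy lies inside at most two adjacent blocks. Take i = 0 and let t = uxz, so |t| = 4p − |vy| with 1 ≤ |vy| ≤ p. If |t| is odd, t ∉ L immediately, so assume |vy| is even (hence |vy| ≥ 2) and |t|/2 = 2p − |vy|/2, which satisfies p ≤ |t|/2 ≤ 2p − 1.

Case 1 (vxy inside A₁B₁): t = a^(p−j) b^(p−l) a^p b^p with j + l = |vy|. The second half of t has length < 2p, so it is a suffix of the trailing a^p b^p and ends in b; the first half is a^(p−j) b^(p−l) a^((j+l)/2), which ends in a because (j+l)/2 ≥ 1. The halves differ, so t ∉ L.

Case 2 (vxy inside B₁A₂, straddling the middle): t = a^p b^(p−j) a^(p−l) b^p with j + l = |vy|. If t = ww, then w is a prefix of t of length ≥ p, so w begins with a^p; and w is a suffix of t of length ≥ p, so w ends with b^p. That forces |w| ≥ 2p, contradicting |w| = |t|/2 ≤ 2p − 1. So t ∉ L.

Case 3 (vxy inside A₂B₂): t = a^p b^p a^(p−j) b^(p−l) with j + l = |vy|. The first half of t is a prefix of a^p b^p, so it begins with a; the second half is b^((j+l)/2) a^(p−j) b^(p−l), which begins with b. The halves differ, so t ∉ L.

In every case uv⁰xy⁰z = uxz ∉ L.

This contradicts the CFL pumping lemma, which requires uv^i xy^i z ∈ L for all i ≥ 0.
Hence L = {ww : w ∈ {a,b}*} is not context-free. ∎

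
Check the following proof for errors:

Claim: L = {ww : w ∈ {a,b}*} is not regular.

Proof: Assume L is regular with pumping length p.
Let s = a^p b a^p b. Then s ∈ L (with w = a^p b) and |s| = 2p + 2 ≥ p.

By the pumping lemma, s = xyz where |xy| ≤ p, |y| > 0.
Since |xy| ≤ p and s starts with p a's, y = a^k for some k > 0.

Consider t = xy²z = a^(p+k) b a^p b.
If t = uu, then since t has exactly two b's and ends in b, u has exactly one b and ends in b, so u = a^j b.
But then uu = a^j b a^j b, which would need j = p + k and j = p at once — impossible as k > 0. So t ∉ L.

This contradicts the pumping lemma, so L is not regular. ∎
The proof is correct.

This proof is valid because:
1. s = a^p b a^p b is in L and is chosen in terms of p, so |s| ≥ p holds for every p
2. The decomposition analysis is correct: |xy| ≤ p forces y to lie inside the leading a's
3. The contradiction is valid: the argument shows a^(p+k) b a^p b cannot be split into two equal halves
4. The conclusion follows logically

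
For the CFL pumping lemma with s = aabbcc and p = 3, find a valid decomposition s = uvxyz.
u='aa', v='b', x='b', y='c', z='c'

For s = aabbcc with pumping length p = 3:

One valid decomposition:
- u = 'aa'
- v = 'b'
- x = 'b'
- y = 'c'
- z = 'c'

Verification:
- uvxyz = 'aa' + 'b' + 'b' + 'c' + 'c' = aabbcc ✓
- |vxy| = |'bbc'| = 3 ≤ 3 ✓
- |vy| = |'bc'| = 2 > 0 ✓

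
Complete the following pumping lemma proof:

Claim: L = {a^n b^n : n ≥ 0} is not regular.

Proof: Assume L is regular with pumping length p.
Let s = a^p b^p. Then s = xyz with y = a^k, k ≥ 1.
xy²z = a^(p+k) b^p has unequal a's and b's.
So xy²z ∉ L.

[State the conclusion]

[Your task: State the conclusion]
This contradicts the pumping lemma for regular languages,
which guarantees xy^i z ∈ L for all i ≥ 0.

Since our assumption that L is regular leads to a contradiction,
we conclude that L = {a^n b^n : n ≥ 0} is NOT regular. ∎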